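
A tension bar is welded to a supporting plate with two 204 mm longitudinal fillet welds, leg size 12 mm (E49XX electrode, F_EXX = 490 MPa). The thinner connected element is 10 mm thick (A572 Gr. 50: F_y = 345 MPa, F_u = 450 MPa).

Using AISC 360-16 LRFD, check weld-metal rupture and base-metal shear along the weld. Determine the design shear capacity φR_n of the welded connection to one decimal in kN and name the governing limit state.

Weld metal: throat = 0.707×12 = 8.484 mm, L = 2×204 = 408 mm. φR_n = 0.75 × 0.6 × 490 × 8.484 × 408 = 763.3 kN.
Base metal shear (10 mm plate): yield φR_n = 1.0×0.6×345×10×408 = 844.6 kN; rupture φR_n = 0.75×0.6×450×10×408 = 826.2 kN; take 826.2 kN (rupture).
Governing: min(763.3, 826.2) = 763.3 kN → weld metal.

763.3 kN (weld metal governs)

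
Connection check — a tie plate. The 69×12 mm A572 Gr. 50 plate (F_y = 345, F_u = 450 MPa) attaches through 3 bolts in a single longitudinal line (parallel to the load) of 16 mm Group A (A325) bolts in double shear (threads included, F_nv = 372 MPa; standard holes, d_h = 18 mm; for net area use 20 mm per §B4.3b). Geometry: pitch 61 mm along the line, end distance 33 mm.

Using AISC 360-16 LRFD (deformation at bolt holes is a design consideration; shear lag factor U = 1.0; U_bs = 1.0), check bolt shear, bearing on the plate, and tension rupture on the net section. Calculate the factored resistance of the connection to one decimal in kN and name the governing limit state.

198.5 kN (net-section rupture governs)

Bolt shear: A_b = π(16)²/4 = 201.06 mm². φR_n = 0.75 × 372 × 201.06 × 3 × 2 = 336.6 kN.
Bearing (12 mm plate, F_u = 450 MPa): end bolts L_c = 33 − 18/2 = 24, R_n = min(1.2×24×12×450, 2.4×16×12×450) = 155.52 kN/bolt; interior L_c = 61 − 18 = 43, R_n = 207.36 kN/bolt. φR_n = 0.75 × (1×155.52 + 2×207.36) = 427.7 kN.
Tension rupture (net): A_n = (69 − 1×20)×12 = 588 mm² (U = 1.0, A_e = A_n). φR_n = 0.75 × 450 × 588 = 198.5 kN.
Governing: min(336.6, 427.7, 198.5) = 198.5 kN → net-section rupture.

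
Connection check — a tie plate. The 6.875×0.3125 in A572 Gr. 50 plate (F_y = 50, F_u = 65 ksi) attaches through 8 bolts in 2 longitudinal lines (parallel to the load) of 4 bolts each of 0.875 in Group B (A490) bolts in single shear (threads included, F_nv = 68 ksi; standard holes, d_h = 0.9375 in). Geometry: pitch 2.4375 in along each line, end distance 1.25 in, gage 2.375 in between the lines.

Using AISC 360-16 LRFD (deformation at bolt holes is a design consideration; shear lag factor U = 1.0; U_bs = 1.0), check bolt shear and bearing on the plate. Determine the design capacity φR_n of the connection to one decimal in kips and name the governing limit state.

Bolt shear: A_b = π(0.875)²/4 = 0.60132 in². φR_n = 0.75 × 68 × 0.60132 × 8 × 1 = 245.3 kips.
Bearing (0.3125 in plate, F_u = 65 ksi): end bolts L_c = 1.25 − 0.9375/2 = 0.78125, R_n = min(1.2×0.78125×0.3125×65, 2.4×0.875×0.3125×65) = 19.043 kips/bolt; interior L_c = 2.4375 − 0.9375 = 1.5, R_n = 36.563 kips/bolt. φR_n = 0.75 × (2×19.043 + 6×36.563) = 193.1 kips.
Governing: min(245.3, 193.1) = 193.1 kips → bearing.

193.1 kips (bearing governs)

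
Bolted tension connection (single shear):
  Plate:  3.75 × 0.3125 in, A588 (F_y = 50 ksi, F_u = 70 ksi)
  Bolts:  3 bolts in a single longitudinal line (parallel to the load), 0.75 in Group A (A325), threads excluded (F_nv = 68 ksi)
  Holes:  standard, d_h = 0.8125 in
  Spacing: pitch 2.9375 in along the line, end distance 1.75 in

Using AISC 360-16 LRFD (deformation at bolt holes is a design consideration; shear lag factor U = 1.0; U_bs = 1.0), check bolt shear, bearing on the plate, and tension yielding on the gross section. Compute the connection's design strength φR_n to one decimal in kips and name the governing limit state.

Bolt shear: A_b = π(0.75)²/4 = 0.44179 in². φR_n = 0.75 × 68 × 0.44179 × 3 × 1 = 67.6 kips.
Bearing (0.3125 in plate, F_u = 70 ksi): end bolts L_c = 1.75 − 0.8125/2 = 1.34375, R_n = min(1.2×1.34375×0.3125×70, 2.4×0.75×0.3125×70) = 35.273 kips/bolt; interior L_c = 2.9375 − 0.8125 = 2.125, R_n = 39.375 kips/bolt. φR_n = 0.75 × (1×35.273 + 2×39.375) = 85.5 kips.
Tension yield (gross): A_g = 3.75×0.3125 = 1.1719 in². φR_n = 0.90 × 50 × 1.1719 = 52.7 kips.
Governing: min(67.6, 85.5, 52.7) = 52.7 kips → gross-section yield.

52.7 kips (gross-section yield governs)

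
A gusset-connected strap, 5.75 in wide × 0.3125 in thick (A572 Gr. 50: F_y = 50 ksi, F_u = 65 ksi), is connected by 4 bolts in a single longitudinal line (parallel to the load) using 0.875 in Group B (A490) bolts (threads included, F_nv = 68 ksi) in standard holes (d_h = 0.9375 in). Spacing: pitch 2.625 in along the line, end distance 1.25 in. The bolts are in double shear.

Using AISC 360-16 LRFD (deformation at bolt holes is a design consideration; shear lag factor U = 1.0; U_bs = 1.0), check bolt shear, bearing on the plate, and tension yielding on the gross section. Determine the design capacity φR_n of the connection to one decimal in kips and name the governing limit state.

Bolt shear: A_b = π(0.875)²/4 = 0.60132 in². φR_n = 0.75 × 68 × 0.60132 × 4 × 2 = 245.3 kips.
Bearing (0.3125 in plate, F_u = 65 ksi): end bolts L_c = 1.25 − 0.9375/2 = 0.78125, R_n = min(1.2×0.78125×0.3125×65, 2.4×0.875×0.3125×65) = 19.043 kips/bolt; interior L_c = 2.625 − 0.9375 = 1.6875, R_n = 41.133 kips/bolt. φR_n = 0.75 × (1×19.043 + 3×41.133) = 106.8 kips.
Tension yield (gross): A_g = 5.75×0.3125 = 1.7969 in². φR_n = 0.90 × 50 × 1.7969 = 80.9 kips.
Governing: min(245.3, 106.8, 80.9) = 80.9 kips → gross-section yield.

80.9 kips (gross-section yield governs)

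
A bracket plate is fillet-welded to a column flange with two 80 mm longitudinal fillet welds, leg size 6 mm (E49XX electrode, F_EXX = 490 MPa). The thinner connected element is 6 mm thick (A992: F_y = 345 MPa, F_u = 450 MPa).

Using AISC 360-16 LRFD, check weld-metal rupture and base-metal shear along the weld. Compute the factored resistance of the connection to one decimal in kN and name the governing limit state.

Weld metal: throat = 0.707×6 = 4.242 mm, L = 2×80 = 160 mm. φR_n = 0.75 × 0.6 × 490 × 4.242 × 160 = 149.7 kN.
Base metal shear (6 mm plate): yield φR_n = 1.0×0.6×345×6×160 = 198.7 kN; rupture φR_n = 0.75×0.6×450×6×160 = 194.4 kN; take 194.4 kN (rupture).
Governing: min(149.7, 194.4) = 149.7 kN → weld metal.

149.7 kN (weld metal governs)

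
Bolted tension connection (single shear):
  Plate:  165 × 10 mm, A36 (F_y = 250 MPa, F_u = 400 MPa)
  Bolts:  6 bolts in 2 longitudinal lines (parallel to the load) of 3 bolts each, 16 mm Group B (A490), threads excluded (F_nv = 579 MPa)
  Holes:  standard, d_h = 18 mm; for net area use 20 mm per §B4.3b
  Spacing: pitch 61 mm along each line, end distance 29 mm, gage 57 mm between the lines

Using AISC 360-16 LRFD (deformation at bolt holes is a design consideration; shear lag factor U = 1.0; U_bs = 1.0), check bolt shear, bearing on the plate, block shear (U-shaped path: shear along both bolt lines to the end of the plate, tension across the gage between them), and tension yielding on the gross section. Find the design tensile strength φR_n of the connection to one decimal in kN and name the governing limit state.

371.3 kN (gross-section yield governs)

Bolt shear: A_b = π(16)²/4 = 201.06 mm². φR_n = 0.75 × 579 × 201.06 × 6 × 1 = 523.9 kN.
Bearing (10 mm plate, F_u = 400 MPa): end bolts L_c = 29 − 18/2 = 20, R_n = min(1.2×20×10×400, 2.4×16×10×400) = 96 kN/bolt; interior L_c = 61 − 18 = 43, R_n = 153.6 kN/bolt. φR_n = 0.75 × (2×96 + 4×153.6) = 604.8 kN.
Block shear: shear path 2×[29+2×61] = 2×151 mm, A_gv = 3020, A_nv = 2×(151 − 2.5×20)×10 = 2020 mm²; tension across gage: (57 − 1×20)×10 = 370 mm². R_n = min(0.6×400×2020, 0.6×250×3020) + 1.0×400×370 = min(484.8, 453) + 148 = 601 kN. φR_n = 0.75 × 601 = 450.8 kN.
Tension yield (gross): A_g = 165×10 = 1650 mm². φR_n = 0.90 × 250 × 1650 = 371.3 kN.
Governing: min(523.9, 604.8, 450.8, 371.3) = 371.3 kN → gross-section yield.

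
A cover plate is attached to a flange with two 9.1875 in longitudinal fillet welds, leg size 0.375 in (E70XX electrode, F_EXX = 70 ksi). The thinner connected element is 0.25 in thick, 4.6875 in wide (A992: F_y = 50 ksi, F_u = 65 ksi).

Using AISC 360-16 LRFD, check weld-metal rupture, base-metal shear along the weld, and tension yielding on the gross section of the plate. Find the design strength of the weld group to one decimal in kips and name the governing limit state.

52.7 kips (gross-section yield governs)

Weld metal: throat = 0.707×0.375 = 0.26513 in, L = 2×9.1875 = 18.375 in. φR_n = 0.75 × 0.6 × 70 × 0.26513 × 18.375 = 153.5 kips.
Base metal shear (0.25 in plate): yield φR_n = 1.0×0.6×50×0.25×18.375 = 137.8 kips; rupture φR_n = 0.75×0.6×65×0.25×18.375 = 134.4 kips; take 134.4 kips (rupture).
Tension yield (gross): A_g = 4.6875×0.25 = 1.1719 in². φR_n = 0.90 × 50 × 1.1719 = 52.7 kips.
Governing: min(153.5, 134.4, 52.7) = 52.7 kips → gross-section yield.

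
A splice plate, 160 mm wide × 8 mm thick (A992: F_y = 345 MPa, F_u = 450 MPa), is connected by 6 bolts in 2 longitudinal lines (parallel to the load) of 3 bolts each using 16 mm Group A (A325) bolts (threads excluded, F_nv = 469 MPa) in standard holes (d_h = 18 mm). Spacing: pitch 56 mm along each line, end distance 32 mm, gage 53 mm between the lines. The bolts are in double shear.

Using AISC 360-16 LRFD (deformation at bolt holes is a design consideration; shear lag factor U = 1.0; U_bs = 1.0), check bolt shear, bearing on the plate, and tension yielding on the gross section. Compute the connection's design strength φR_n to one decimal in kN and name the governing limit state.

Bolt shear: A_b = π(16)²/4 = 201.06 mm². φR_n = 0.75 × 469 × 201.06 × 6 × 2 = 848.7 kN.
Bearing (8 mm plate, F_u = 450 MPa): end bolts L_c = 32 − 18/2 = 23, R_n = min(1.2×23×8×450, 2.4×16×8×450) = 99.36 kN/bolt; interior L_c = 56 − 18 = 38, R_n = 138.24 kN/bolt. φR_n = 0.75 × (2×99.36 + 4×138.24) = 563.8 kN.
Tension yield (gross): A_g = 160×8 = 1280 mm². φR_n = 0.90 × 345 × 1280 = 397.4 kN.
Governing: min(848.7, 563.8, 397.4) = 397.4 kN → gross-section yield.

397.4 kN (gross-section yield governs)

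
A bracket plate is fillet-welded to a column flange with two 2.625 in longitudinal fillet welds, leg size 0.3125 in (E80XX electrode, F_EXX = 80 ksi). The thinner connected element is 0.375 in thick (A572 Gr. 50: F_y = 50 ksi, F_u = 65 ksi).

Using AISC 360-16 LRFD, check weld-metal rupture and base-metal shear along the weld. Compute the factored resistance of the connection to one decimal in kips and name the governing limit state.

Weld metal: throat = 0.707×0.3125 = 0.22094 in, L = 2×2.625 = 5.25 in. φR_n = 0.75 × 0.6 × 80 × 0.22094 × 5.25 = 41.8 kips.
Base metal shear (0.375 in plate): yield φR_n = 1.0×0.6×50×0.375×5.25 = 59.1 kips; rupture φR_n = 0.75×0.6×65×0.375×5.25 = 57.6 kips; take 57.6 kips (rupture).
Governing: min(41.8, 57.6) = 41.8 kips → weld metal.

41.8 kips (weld metal governs)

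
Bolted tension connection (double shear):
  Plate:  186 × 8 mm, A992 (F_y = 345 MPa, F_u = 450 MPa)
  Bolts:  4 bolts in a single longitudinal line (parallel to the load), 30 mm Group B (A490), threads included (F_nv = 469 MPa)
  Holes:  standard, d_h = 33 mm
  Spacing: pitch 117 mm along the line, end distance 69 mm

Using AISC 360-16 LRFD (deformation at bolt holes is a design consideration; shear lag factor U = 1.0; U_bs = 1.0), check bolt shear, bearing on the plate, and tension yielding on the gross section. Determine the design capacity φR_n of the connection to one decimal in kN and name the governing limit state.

462.0 kN (gross-section yield governs)

Bolt shear: A_b = π(30)²/4 = 706.86 mm². φR_n = 0.75 × 469 × 706.86 × 4 × 2 = 1989.1 kN.
Bearing (8 mm plate, F_u = 450 MPa): end bolts L_c = 69 − 33/2 = 52.5, R_n = min(1.2×52.5×8×450, 2.4×30×8×450) = 226.8 kN/bolt; interior L_c = 117 − 33 = 84, R_n = 259.2 kN/bolt. φR_n = 0.75 × (1×226.8 + 3×259.2) = 753.3 kN.
Tension yield (gross): A_g = 186×8 = 1488 mm². φR_n = 0.90 × 345 × 1488 = 462.0 kN.
Governing: min(1989.1, 753.3, 462.0) = 462.0 kN → gross-section yield.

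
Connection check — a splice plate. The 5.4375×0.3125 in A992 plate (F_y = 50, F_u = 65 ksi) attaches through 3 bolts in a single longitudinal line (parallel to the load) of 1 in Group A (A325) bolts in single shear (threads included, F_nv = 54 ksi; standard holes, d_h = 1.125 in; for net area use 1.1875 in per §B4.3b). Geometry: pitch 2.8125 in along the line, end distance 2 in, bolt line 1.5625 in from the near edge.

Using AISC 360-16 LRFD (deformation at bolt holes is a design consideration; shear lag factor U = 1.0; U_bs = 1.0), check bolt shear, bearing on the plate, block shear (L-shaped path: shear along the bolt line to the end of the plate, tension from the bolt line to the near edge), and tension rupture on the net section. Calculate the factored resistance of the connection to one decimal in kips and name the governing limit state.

57.3 kips (block shear governs)

Bolt shear: A_b = π(1)²/4 = 0.7854 in². φR_n = 0.75 × 54 × 0.7854 × 3 × 1 = 95.4 kips.
Bearing (0.3125 in plate, F_u = 65 ksi): end bolts L_c = 2 − 1.125/2 = 1.4375, R_n = min(1.2×1.4375×0.3125×65, 2.4×1×0.3125×65) = 35.039 kips/bolt; interior L_c = 2.8125 − 1.125 = 1.6875, R_n = 41.133 kips/bolt. φR_n = 0.75 × (1×35.039 + 2×41.133) = 88.0 kips.
Block shear: shear path 1×[2+2×2.8125] = 1×7.625 in, A_gv = 2.3828, A_nv = 1×(7.625 − 2.5×1.1875)×0.3125 = 1.4551 in²; tension to near edge: (1.5625 − 0.5×1.1875)×0.3125 = 0.30273 in². R_n = min(0.6×65×1.4551, 0.6×50×2.3828) + 1.0×65×0.30273 = min(56.749, 71.484) + 19.677 = 76.426 kips. φR_n = 0.75 × 76.426 = 57.3 kips.
Tension rupture (net): A_n = (5.4375 − 1×1.1875)×0.3125 = 1.3281 in² (U = 1.0, A_e = A_n). φR_n = 0.75 × 65 × 1.3281 = 64.7 kips.
Governing: min(95.4, 88.0, 57.3, 64.7) = 57.3 kips → block shear.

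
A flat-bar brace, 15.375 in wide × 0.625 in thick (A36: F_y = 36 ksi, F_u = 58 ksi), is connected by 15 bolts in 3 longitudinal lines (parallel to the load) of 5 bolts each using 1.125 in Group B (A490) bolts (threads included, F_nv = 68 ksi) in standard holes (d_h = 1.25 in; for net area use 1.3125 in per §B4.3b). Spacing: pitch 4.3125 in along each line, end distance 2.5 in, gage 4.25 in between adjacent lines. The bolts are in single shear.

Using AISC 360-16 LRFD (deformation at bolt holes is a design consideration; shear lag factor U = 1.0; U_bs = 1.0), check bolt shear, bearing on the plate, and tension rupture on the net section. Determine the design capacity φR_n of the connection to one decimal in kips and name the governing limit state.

311.0 kips (net-section rupture governs)

Bolt shear: A_b = π(1.125)²/4 = 0.99402 in². φR_n = 0.75 × 68 × 0.99402 × 15 × 1 = 760.4 kips.
Bearing (0.625 in plate, F_u = 58 ksi): end bolts L_c = 2.5 − 1.25/2 = 1.875, R_n = min(1.2×1.875×0.625×58, 2.4×1.125×0.625×58) = 81.563 kips/bolt; interior L_c = 4.3125 − 1.25 = 3.0625, R_n = 97.875 kips/bolt. φR_n = 0.75 × (3×81.563 + 12×97.875) = 1064.4 kips.
Tension rupture (net): A_n = (15.375 − 3×1.3125)×0.625 = 7.1484 in² (U = 1.0, A_e = A_n). φR_n = 0.75 × 58 × 7.1484 = 311.0 kips.
Governing: min(760.4, 1064.4, 311.0) = 311.0 kips → net-section rupture.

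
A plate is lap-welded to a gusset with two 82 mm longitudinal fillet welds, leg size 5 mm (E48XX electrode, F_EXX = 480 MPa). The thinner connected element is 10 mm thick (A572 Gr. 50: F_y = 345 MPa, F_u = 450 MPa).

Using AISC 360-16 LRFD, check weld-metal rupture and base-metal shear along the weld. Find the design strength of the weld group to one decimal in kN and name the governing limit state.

125.2 kN (weld metal governs)

Weld metal: throat = 0.707×5 = 3.535 mm, L = 2×82 = 164 mm. φR_n = 0.75 × 0.6 × 480 × 3.535 × 164 = 125.2 kN.
Base metal shear (10 mm plate): yield φR_n = 1.0×0.6×345×10×164 = 339.5 kN; rupture φR_n = 0.75×0.6×450×10×164 = 332.1 kN; take 332.1 kN (rupture).
Governing: min(125.2, 332.1) = 125.2 kN → weld metal.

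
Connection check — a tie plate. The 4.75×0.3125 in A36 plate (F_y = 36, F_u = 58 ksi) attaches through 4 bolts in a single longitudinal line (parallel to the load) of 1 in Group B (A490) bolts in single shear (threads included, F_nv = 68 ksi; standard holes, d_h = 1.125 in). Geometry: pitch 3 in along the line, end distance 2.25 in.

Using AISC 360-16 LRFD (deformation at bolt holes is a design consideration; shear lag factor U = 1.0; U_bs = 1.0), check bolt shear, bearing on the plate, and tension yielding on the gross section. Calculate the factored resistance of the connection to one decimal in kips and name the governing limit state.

48.1 kips (gross-section yield governs)

Bolt shear: A_b = π(1)²/4 = 0.7854 in². φR_n = 0.75 × 68 × 0.7854 × 4 × 1 = 160.2 kips.
Bearing (0.3125 in plate, F_u = 58 ksi): end bolts L_c = 2.25 − 1.125/2 = 1.6875, R_n = min(1.2×1.6875×0.3125×58, 2.4×1×0.3125×58) = 36.703 kips/bolt; interior L_c = 3 − 1.125 = 1.875, R_n = 40.781 kips/bolt. φR_n = 0.75 × (1×36.703 + 3×40.781) = 119.3 kips.
Tension yield (gross): A_g = 4.75×0.3125 = 1.4844 in². φR_n = 0.90 × 36 × 1.4844 = 48.1 kips.
Governing: min(160.2, 119.3, 48.1) = 48.1 kips → gross-section yield.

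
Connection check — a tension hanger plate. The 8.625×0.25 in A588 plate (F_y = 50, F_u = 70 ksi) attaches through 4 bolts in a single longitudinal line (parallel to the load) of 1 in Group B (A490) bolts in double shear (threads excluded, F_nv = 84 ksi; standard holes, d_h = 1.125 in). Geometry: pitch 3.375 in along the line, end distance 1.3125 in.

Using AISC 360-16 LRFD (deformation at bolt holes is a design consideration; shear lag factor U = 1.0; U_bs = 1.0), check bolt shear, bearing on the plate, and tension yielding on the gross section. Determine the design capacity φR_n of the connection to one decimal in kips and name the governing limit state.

Bolt shear: A_b = π(1)²/4 = 0.7854 in². φR_n = 0.75 × 84 × 0.7854 × 4 × 2 = 395.8 kips.
Bearing (0.25 in plate, F_u = 70 ksi): end bolts L_c = 1.3125 − 1.125/2 = 0.75, R_n = min(1.2×0.75×0.25×70, 2.4×1×0.25×70) = 15.75 kips/bolt; interior L_c = 3.375 − 1.125 = 2.25, R_n = 42 kips/bolt. φR_n = 0.75 × (1×15.75 + 3×42) = 106.3 kips.
Tension yield (gross): A_g = 8.625×0.25 = 2.1563 in². φR_n = 0.90 × 50 × 2.1563 = 97.0 kips.
Governing: min(395.8, 106.3, 97.0) = 97.0 kips → gross-section yield.

97.0 kips (gross-section yield governs)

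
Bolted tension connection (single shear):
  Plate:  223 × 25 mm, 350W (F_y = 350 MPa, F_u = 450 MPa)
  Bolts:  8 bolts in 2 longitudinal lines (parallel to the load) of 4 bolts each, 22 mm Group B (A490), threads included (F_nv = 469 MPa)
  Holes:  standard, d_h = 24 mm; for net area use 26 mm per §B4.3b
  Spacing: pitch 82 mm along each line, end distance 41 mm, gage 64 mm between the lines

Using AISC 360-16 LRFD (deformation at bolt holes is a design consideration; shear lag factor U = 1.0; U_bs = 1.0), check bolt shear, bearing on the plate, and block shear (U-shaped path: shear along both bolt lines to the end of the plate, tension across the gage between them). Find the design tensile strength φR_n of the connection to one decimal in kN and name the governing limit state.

1069.7 kN (bolt shear governs)

Bolt shear: A_b = π(22)²/4 = 380.13 mm². φR_n = 0.75 × 469 × 380.13 × 8 × 1 = 1069.7 kN.
Bearing (25 mm plate, F_u = 450 MPa): end bolts L_c = 41 − 24/2 = 29, R_n = min(1.2×29×25×450, 2.4×22×25×450) = 391.5 kN/bolt; interior L_c = 82 − 24 = 58, R_n = 594 kN/bolt. φR_n = 0.75 × (2×391.5 + 6×594) = 3260.3 kN.
Block shear: shear path 2×[41+3×82] = 2×287 mm, A_gv = 14350, A_nv = 2×(287 − 3.5×26)×25 = 9800 mm²; tension across gage: (64 − 1×26)×25 = 950 mm². R_n = min(0.6×450×9800, 0.6×350×14350) + 1.0×450×950 = min(2646, 3013.5) + 427.5 = 3073.5 kN. φR_n = 0.75 × 3073.5 = 2305.1 kN.
Governing: min(1069.7, 3260.3, 2305.1) = 1069.7 kN → bolt shear.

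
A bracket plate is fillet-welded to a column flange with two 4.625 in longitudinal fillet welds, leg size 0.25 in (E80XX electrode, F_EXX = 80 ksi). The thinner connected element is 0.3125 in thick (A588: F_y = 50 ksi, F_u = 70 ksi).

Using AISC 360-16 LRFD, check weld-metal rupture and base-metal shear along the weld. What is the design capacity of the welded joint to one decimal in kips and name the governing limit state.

58.9 kips (weld metal governs)

Weld metal: throat = 0.707×0.25 = 0.17675 in, L = 2×4.625 = 9.25 in. φR_n = 0.75 × 0.6 × 80 × 0.17675 × 9.25 = 58.9 kips.
Base metal shear (0.3125 in plate): yield φR_n = 1.0×0.6×50×0.3125×9.25 = 86.7 kips; rupture φR_n = 0.75×0.6×70×0.3125×9.25 = 91.1 kips; take 86.7 kips (yield).
Governing: min(58.9, 86.7) = 58.9 kips → weld metal.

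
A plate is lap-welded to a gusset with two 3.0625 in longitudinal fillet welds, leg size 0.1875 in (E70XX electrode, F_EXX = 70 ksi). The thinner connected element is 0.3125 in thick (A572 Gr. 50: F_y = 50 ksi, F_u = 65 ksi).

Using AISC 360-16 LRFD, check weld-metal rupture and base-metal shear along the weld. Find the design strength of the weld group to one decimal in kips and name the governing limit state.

Weld metal: throat = 0.707×0.1875 = 0.13256 in, L = 2×3.0625 = 6.125 in. φR_n = 0.75 × 0.6 × 70 × 0.13256 × 6.125 = 25.6 kips.
Base metal shear (0.3125 in plate): yield φR_n = 1.0×0.6×50×0.3125×6.125 = 57.4 kips; rupture φR_n = 0.75×0.6×65×0.3125×6.125 = 56.0 kips; take 56.0 kips (rupture).
Governing: min(25.6, 56.0) = 25.6 kips → weld metal.

25.6 kips (weld metal governs)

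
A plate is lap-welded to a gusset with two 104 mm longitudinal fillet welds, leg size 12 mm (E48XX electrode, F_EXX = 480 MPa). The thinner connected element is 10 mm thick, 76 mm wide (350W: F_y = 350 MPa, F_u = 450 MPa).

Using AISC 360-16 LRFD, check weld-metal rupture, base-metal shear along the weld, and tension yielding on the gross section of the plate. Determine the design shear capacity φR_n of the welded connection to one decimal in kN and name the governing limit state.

Weld metal: throat = 0.707×12 = 8.484 mm, L = 2×104 = 208 mm. φR_n = 0.75 × 0.6 × 480 × 8.484 × 208 = 381.2 kN.
Base metal shear (10 mm plate): yield φR_n = 1.0×0.6×350×10×208 = 436.8 kN; rupture φR_n = 0.75×0.6×450×10×208 = 421.2 kN; take 421.2 kN (rupture).
Tension yield (gross): A_g = 76×10 = 760 mm². φR_n = 0.90 × 350 × 760 = 239.4 kN.
Governing: min(381.2, 421.2, 239.4) = 239.4 kN → gross-section yield.

239.4 kN (gross-section yield governs)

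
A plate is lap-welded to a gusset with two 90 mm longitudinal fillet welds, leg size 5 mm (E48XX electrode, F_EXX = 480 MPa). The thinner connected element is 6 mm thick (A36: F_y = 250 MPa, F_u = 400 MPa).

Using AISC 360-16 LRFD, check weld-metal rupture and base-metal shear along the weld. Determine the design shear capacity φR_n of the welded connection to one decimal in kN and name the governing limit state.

Weld metal: throat = 0.707×5 = 3.535 mm, L = 2×90 = 180 mm. φR_n = 0.75 × 0.6 × 480 × 3.535 × 180 = 137.4 kN.
Base metal shear (6 mm plate): yield φR_n = 1.0×0.6×250×6×180 = 162.0 kN; rupture φR_n = 0.75×0.6×400×6×180 = 194.4 kN; take 162.0 kN (yield).
Governing: min(137.4, 162.0) = 137.4 kN → weld metal.

137.4 kN (weld metal governs)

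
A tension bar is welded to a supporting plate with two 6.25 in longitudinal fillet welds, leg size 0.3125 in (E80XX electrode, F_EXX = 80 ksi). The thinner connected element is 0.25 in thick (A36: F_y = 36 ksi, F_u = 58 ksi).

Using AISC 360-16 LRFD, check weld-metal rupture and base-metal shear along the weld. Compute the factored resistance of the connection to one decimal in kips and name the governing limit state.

67.5 kips (base-metal shear governs)

Weld metal: throat = 0.707×0.3125 = 0.22094 in, L = 2×6.25 = 12.5 in. φR_n = 0.75 × 0.6 × 80 × 0.22094 × 12.5 = 99.4 kips.
Base metal shear (0.25 in plate): yield φR_n = 1.0×0.6×36×0.25×12.5 = 67.5 kips; rupture φR_n = 0.75×0.6×58×0.25×12.5 = 81.6 kips; take 67.5 kips (yield).
Governing: min(99.4, 67.5) = 67.5 kips → base-metal shear.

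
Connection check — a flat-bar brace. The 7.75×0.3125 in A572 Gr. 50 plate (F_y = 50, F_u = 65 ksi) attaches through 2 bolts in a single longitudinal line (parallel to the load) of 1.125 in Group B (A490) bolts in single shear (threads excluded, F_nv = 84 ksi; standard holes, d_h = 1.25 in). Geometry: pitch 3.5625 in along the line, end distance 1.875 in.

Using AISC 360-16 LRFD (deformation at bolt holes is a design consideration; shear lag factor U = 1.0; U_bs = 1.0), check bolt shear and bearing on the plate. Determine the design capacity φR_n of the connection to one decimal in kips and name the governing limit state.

64.0 kips (bearing governs)

Bolt shear: A_b = π(1.125)²/4 = 0.99402 in². φR_n = 0.75 × 84 × 0.99402 × 2 × 1 = 125.2 kips.
Bearing (0.3125 in plate, F_u = 65 ksi): end bolts L_c = 1.875 − 1.25/2 = 1.25, R_n = min(1.2×1.25×0.3125×65, 2.4×1.125×0.3125×65) = 30.469 kips/bolt; interior L_c = 3.5625 − 1.25 = 2.3125, R_n = 54.844 kips/bolt. φR_n = 0.75 × (1×30.469 + 1×54.844) = 64.0 kips.
Governing: min(125.2, 64.0) = 64.0 kips → bearing.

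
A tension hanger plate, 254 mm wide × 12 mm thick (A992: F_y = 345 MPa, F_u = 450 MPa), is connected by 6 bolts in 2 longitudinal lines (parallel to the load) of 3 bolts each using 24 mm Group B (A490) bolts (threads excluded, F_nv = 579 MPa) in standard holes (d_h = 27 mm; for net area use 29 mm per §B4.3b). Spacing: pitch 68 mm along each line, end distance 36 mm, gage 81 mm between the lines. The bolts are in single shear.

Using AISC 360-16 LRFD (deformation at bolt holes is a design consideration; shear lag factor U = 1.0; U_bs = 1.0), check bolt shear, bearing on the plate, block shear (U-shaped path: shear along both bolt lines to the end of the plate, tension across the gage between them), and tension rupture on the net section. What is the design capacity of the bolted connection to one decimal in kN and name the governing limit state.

Bolt shear: A_b = π(24)²/4 = 452.39 mm². φR_n = 0.75 × 579 × 452.39 × 6 × 1 = 1178.7 kN.
Bearing (12 mm plate, F_u = 450 MPa): end bolts L_c = 36 − 27/2 = 22.5, R_n = min(1.2×22.5×12×450, 2.4×24×12×450) = 145.8 kN/bolt; interior L_c = 68 − 27 = 41, R_n = 265.68 kN/bolt. φR_n = 0.75 × (2×145.8 + 4×265.68) = 1015.7 kN.
Block shear: shear path 2×[36+2×68] = 2×172 mm, A_gv = 4128, A_nv = 2×(172 − 2.5×29)×12 = 2388 mm²; tension across gage: (81 − 1×29)×12 = 624 mm². R_n = min(0.6×450×2388, 0.6×345×4128) + 1.0×450×624 = min(644.76, 854.5) + 280.8 = 925.56 kN. φR_n = 0.75 × 925.56 = 694.2 kN.
Tension rupture (net): A_n = (254 − 2×29)×12 = 2352 mm² (U = 1.0, A_e = A_n). φR_n = 0.75 × 450 × 2352 = 793.8 kN.
Governing: min(1178.7, 1015.7, 694.2, 793.8) = 694.2 kN → block shear.

694.2 kN (block shear governs)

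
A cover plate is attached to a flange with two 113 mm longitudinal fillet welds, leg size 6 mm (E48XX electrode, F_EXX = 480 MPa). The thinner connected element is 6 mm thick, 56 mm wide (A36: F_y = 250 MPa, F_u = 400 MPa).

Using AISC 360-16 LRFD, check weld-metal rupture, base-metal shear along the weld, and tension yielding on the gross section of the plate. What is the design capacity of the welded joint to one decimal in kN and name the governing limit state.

75.6 kN (gross-section yield governs)

Weld metal: throat = 0.707×6 = 4.242 mm, L = 2×113 = 226 mm. φR_n = 0.75 × 0.6 × 480 × 4.242 × 226 = 207.1 kN.
Base metal shear (6 mm plate): yield φR_n = 1.0×0.6×250×6×226 = 203.4 kN; rupture φR_n = 0.75×0.6×400×6×226 = 244.1 kN; take 203.4 kN (yield).
Tension yield (gross): A_g = 56×6 = 336 mm². φR_n = 0.90 × 250 × 336 = 75.6 kN.
Governing: min(207.1, 203.4, 75.6) = 75.6 kN → gross-section yield.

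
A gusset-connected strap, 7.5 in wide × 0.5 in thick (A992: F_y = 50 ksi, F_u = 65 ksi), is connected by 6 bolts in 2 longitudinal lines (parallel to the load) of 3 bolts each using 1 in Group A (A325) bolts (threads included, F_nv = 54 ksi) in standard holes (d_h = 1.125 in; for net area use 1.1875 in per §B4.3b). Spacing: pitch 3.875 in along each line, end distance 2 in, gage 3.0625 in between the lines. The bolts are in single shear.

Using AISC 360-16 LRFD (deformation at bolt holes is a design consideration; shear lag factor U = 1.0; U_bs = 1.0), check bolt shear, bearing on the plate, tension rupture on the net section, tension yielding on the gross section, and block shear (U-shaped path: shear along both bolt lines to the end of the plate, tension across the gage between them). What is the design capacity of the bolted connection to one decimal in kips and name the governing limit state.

Bolt shear: A_b = π(1)²/4 = 0.7854 in². φR_n = 0.75 × 54 × 0.7854 × 6 × 1 = 190.9 kips.
Bearing (0.5 in plate, F_u = 65 ksi): end bolts L_c = 2 − 1.125/2 = 1.4375, R_n = min(1.2×1.4375×0.5×65, 2.4×1×0.5×65) = 56.063 kips/bolt; interior L_c = 3.875 − 1.125 = 2.75, R_n = 78 kips/bolt. φR_n = 0.75 × (2×56.063 + 4×78) = 318.1 kips.
Tension rupture (net): A_n = (7.5 − 2×1.1875)×0.5 = 2.5625 in² (U = 1.0, A_e = A_n). φR_n = 0.75 × 65 × 2.5625 = 124.9 kips.
Tension yield (gross): A_g = 7.5×0.5 = 3.75 in². φR_n = 0.90 × 50 × 3.75 = 168.8 kips.
Block shear: shear path 2×[2+2×3.875] = 2×9.75 in, A_gv = 9.75, A_nv = 2×(9.75 − 2.5×1.1875)×0.5 = 6.7813 in²; tension across gage: (3.0625 − 1×1.1875)×0.5 = 0.9375 in². R_n = min(0.6×65×6.7813, 0.6×50×9.75) + 1.0×65×0.9375 = min(264.47, 292.5) + 60.938 = 325.41 kips. φR_n = 0.75 × 325.41 = 244.1 kips.
Governing: min(190.9, 318.1, 124.9, 168.8, 244.1) = 124.9 kips → net-section rupture.

124.9 kips (net-section rupture governs)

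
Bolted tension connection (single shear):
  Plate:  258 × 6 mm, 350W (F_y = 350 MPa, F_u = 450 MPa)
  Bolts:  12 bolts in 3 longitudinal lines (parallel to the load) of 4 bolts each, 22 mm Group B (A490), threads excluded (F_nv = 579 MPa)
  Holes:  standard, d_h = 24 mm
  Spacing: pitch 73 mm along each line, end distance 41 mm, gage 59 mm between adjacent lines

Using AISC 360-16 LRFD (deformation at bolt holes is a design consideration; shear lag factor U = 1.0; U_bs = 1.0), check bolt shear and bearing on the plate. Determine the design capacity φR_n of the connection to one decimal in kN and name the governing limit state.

1173.7 kN (bearing governs)

Bolt shear: A_b = π(22)²/4 = 380.13 mm². φR_n = 0.75 × 579 × 380.13 × 12 × 1 = 1980.9 kN.
Bearing (6 mm plate, F_u = 450 MPa): end bolts L_c = 41 − 24/2 = 29, R_n = min(1.2×29×6×450, 2.4×22×6×450) = 93.96 kN/bolt; interior L_c = 73 − 24 = 49, R_n = 142.56 kN/bolt. φR_n = 0.75 × (3×93.96 + 9×142.56) = 1173.7 kN.
Governing: min(1980.9, 1173.7) = 1173.7 kN → bearing.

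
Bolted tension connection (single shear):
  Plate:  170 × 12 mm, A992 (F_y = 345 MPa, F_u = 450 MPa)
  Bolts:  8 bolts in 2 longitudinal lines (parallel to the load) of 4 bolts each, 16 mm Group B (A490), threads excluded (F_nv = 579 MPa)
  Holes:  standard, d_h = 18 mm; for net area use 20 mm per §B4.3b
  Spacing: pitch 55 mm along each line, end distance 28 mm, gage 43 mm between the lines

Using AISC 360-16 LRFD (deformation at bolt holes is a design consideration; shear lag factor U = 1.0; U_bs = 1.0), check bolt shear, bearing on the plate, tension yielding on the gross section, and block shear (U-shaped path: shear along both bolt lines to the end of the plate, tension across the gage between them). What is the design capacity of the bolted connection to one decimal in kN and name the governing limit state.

Bolt shear: A_b = π(16)²/4 = 201.06 mm². φR_n = 0.75 × 579 × 201.06 × 8 × 1 = 698.5 kN.
Bearing (12 mm plate, F_u = 450 MPa): end bolts L_c = 28 − 18/2 = 19, R_n = min(1.2×19×12×450, 2.4×16×12×450) = 123.12 kN/bolt; interior L_c = 55 − 18 = 37, R_n = 207.36 kN/bolt. φR_n = 0.75 × (2×123.12 + 6×207.36) = 1117.8 kN.
Tension yield (gross): A_g = 170×12 = 2040 mm². φR_n = 0.90 × 345 × 2040 = 633.4 kN.
Block shear: shear path 2×[28+3×55] = 2×193 mm, A_gv = 4632, A_nv = 2×(193 − 3.5×20)×12 = 2952 mm²; tension across gage: (43 − 1×20)×12 = 276 mm². R_n = min(0.6×450×2952, 0.6×345×4632) + 1.0×450×276 = min(797.04, 958.82) + 124.2 = 921.24 kN. φR_n = 0.75 × 921.24 = 690.9 kN.
Governing: min(698.5, 1117.8, 633.4, 690.9) = 633.4 kN → gross-section yield.

633.4 kN (gross-section yield governs)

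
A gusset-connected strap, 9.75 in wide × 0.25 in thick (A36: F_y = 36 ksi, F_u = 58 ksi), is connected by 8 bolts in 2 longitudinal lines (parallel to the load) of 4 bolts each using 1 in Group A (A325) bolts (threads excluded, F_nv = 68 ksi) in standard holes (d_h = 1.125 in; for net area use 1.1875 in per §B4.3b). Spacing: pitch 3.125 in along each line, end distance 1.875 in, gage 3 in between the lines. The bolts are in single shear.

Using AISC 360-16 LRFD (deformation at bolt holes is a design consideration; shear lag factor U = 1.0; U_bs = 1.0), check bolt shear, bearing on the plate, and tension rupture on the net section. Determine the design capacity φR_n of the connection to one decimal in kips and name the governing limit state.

Bolt shear: A_b = π(1)²/4 = 0.7854 in². φR_n = 0.75 × 68 × 0.7854 × 8 × 1 = 320.4 kips.
Bearing (0.25 in plate, F_u = 58 ksi): end bolts L_c = 1.875 − 1.125/2 = 1.3125, R_n = min(1.2×1.3125×0.25×58, 2.4×1×0.25×58) = 22.838 kips/bolt; interior L_c = 3.125 − 1.125 = 2, R_n = 34.8 kips/bolt. φR_n = 0.75 × (2×22.838 + 6×34.8) = 190.9 kips.
Tension rupture (net): A_n = (9.75 − 2×1.1875)×0.25 = 1.8438 in² (U = 1.0, A_e = A_n). φR_n = 0.75 × 58 × 1.8438 = 80.2 kips.
Governing: min(320.4, 190.9, 80.2) = 80.2 kips → net-section rupture.

80.2 kips (net-section rupture governs)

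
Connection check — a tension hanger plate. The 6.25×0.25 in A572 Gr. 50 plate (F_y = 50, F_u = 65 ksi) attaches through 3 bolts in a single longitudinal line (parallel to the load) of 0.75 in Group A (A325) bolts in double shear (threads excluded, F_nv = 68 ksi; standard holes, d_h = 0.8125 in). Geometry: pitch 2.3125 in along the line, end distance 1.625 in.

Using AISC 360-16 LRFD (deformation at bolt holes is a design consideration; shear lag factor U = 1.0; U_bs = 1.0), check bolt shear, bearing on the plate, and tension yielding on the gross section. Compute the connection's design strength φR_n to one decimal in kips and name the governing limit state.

61.7 kips (bearing governs)

Bolt shear: A_b = π(0.75)²/4 = 0.44179 in². φR_n = 0.75 × 68 × 0.44179 × 3 × 2 = 135.2 kips.
Bearing (0.25 in plate, F_u = 65 ksi): end bolts L_c = 1.625 − 0.8125/2 = 1.21875, R_n = min(1.2×1.21875×0.25×65, 2.4×0.75×0.25×65) = 23.766 kips/bolt; interior L_c = 2.3125 − 0.8125 = 1.5, R_n = 29.25 kips/bolt. φR_n = 0.75 × (1×23.766 + 2×29.25) = 61.7 kips.
Tension yield (gross): A_g = 6.25×0.25 = 1.5625 in². φR_n = 0.90 × 50 × 1.5625 = 70.3 kips.
Governing: min(135.2, 61.7, 70.3) = 61.7 kips → bearing.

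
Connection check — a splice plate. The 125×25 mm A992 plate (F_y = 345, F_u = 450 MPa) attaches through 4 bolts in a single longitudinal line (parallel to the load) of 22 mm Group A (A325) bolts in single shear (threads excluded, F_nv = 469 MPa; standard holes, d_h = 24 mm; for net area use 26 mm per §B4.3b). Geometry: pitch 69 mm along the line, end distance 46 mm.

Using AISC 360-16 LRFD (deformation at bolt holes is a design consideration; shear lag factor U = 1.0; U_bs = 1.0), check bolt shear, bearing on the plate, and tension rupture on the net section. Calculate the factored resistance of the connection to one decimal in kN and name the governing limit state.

Bolt shear: A_b = π(22)²/4 = 380.13 mm². φR_n = 0.75 × 469 × 380.13 × 4 × 1 = 534.8 kN.
Bearing (25 mm plate, F_u = 450 MPa): end bolts L_c = 46 − 24/2 = 34, R_n = min(1.2×34×25×450, 2.4×22×25×450) = 459 kN/bolt; interior L_c = 69 − 24 = 45, R_n = 594 kN/bolt. φR_n = 0.75 × (1×459 + 3×594) = 1680.8 kN.
Tension rupture (net): A_n = (125 − 1×26)×25 = 2475 mm² (U = 1.0, A_e = A_n). φR_n = 0.75 × 450 × 2475 = 835.3 kN.
Governing: min(534.8, 1680.8, 835.3) = 534.8 kN → bolt shear.

534.8 kN (bolt shear governs)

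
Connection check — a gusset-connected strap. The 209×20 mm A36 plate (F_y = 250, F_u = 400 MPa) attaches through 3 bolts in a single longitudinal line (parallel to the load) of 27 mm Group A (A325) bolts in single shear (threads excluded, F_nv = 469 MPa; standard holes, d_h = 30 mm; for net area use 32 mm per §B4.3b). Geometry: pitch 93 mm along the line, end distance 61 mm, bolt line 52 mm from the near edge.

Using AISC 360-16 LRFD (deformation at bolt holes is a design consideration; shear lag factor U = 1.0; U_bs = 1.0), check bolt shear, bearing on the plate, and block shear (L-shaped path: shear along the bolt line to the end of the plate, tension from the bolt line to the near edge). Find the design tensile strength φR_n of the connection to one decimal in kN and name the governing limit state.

Bolt shear: A_b = π(27)²/4 = 572.56 mm². φR_n = 0.75 × 469 × 572.56 × 3 × 1 = 604.2 kN.
Bearing (20 mm plate, F_u = 400 MPa): end bolts L_c = 61 − 30/2 = 46, R_n = min(1.2×46×20×400, 2.4×27×20×400) = 441.6 kN/bolt; interior L_c = 93 − 30 = 63, R_n = 518.4 kN/bolt. φR_n = 0.75 × (1×441.6 + 2×518.4) = 1108.8 kN.
Block shear: shear path 1×[61+2×93] = 1×247 mm, A_gv = 4940, A_nv = 1×(247 − 2.5×32)×20 = 3340 mm²; tension to near edge: (52 − 0.5×32)×20 = 720 mm². R_n = min(0.6×400×3340, 0.6×250×4940) + 1.0×400×720 = min(801.6, 741) + 288 = 1029 kN. φR_n = 0.75 × 1029 = 771.8 kN.
Governing: min(604.2, 1108.8, 771.8) = 604.2 kN → bolt shear.

604.2 kN (bolt shear governs)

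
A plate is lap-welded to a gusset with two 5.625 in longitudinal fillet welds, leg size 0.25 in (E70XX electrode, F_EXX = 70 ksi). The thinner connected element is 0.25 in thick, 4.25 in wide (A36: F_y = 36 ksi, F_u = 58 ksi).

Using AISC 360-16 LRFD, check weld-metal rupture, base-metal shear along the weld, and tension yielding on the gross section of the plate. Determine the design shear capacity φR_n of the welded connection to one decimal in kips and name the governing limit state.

34.4 kips (gross-section yield governs)

Weld metal: throat = 0.707×0.25 = 0.17675 in, L = 2×5.625 = 11.25 in. φR_n = 0.75 × 0.6 × 70 × 0.17675 × 11.25 = 62.6 kips.
Base metal shear (0.25 in plate): yield φR_n = 1.0×0.6×36×0.25×11.25 = 60.8 kips; rupture φR_n = 0.75×0.6×58×0.25×11.25 = 73.4 kips; take 60.8 kips (yield).
Tension yield (gross): A_g = 4.25×0.25 = 1.0625 in². φR_n = 0.90 × 36 × 1.0625 = 34.4 kips.
Governing: min(62.6, 60.8, 34.4) = 34.4 kips → gross-section yield.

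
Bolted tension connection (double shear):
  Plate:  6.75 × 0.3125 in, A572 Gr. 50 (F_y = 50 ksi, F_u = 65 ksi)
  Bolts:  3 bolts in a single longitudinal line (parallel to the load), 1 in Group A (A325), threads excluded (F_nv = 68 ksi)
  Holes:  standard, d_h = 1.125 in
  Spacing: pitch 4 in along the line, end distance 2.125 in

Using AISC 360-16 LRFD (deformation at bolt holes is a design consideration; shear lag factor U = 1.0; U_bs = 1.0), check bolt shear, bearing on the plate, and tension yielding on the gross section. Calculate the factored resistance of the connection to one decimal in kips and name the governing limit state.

Bolt shear: A_b = π(1)²/4 = 0.7854 in². φR_n = 0.75 × 68 × 0.7854 × 3 × 2 = 240.3 kips.
Bearing (0.3125 in plate, F_u = 65 ksi): end bolts L_c = 2.125 − 1.125/2 = 1.5625, R_n = min(1.2×1.5625×0.3125×65, 2.4×1×0.3125×65) = 38.086 kips/bolt; interior L_c = 4 − 1.125 = 2.875, R_n = 48.75 kips/bolt. φR_n = 0.75 × (1×38.086 + 2×48.75) = 101.7 kips.
Tension yield (gross): A_g = 6.75×0.3125 = 2.1094 in². φR_n = 0.90 × 50 × 2.1094 = 94.9 kips.
Governing: min(240.3, 101.7, 94.9) = 94.9 kips → gross-section yield.

94.9 kips (gross-section yield governs)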